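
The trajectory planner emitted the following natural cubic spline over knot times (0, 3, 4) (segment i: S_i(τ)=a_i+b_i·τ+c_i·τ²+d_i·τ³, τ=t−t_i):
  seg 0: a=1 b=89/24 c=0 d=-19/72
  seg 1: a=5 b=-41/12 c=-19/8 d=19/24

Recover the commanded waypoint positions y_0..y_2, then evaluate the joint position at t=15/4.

y_0 = S_0(0) = a_0 = 1
y_1 = S_1(0) = a_1 = 5
y_2 = S_1(1) = 0
t_q=15/4 is in segment 1 (τ=3/4); S_1(τ)=735/512

y_0=1 y_1=5 y_2=0
S(15/4) = 735/512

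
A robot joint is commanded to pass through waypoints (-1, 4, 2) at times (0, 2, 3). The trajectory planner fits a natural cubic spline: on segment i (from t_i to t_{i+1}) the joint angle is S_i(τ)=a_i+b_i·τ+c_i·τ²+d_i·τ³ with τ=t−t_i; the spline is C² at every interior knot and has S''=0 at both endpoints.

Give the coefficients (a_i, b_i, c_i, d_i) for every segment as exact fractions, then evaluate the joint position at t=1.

Δ: Δ0=5/2, Δ1=-2
row 1: diag=6, rhs=-27; c'=1/6, d'=-9/2
back: M1=-9/2
M: M0=0, M1=-9/2, M2=0
seg 0: a=-1, c=M0/2=0, d=(M1−M0)/(6·2)=-3/8, b=Δ0−h0·(2M0+M1)/6=4
seg 1: a=4, c=M1/2=-9/4, d=(M2−M1)/(6·1)=3/4, b=Δ1−h1·(2M1+M2)/6=-1/2
t_q=1 → seg 0, τ=1; S=-1+4·τ+0·τ²+-3/8·τ³=21/8

  seg 0: a=-1 b=4 c=0 d=-3/8
  seg 1: a=4 b=-1/2 c=-9/4 d=3/4
S(1) = 21/8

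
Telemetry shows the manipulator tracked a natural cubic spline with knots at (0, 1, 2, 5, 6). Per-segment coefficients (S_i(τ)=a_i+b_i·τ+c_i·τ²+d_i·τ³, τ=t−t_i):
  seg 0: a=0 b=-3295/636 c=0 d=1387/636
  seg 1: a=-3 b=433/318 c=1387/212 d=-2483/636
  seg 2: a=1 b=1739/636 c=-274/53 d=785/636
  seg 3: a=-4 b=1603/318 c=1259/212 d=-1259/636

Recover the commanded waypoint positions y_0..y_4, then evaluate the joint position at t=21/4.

y_0=0 y_1=-3 y_2=1 y_3=-4 y_4=5
S(21/4) = -32557/13568

y_0 = S_0(0) = a_0 = 0
y_1 = S_1(0) = a_1 = -3
y_2 = S_2(0) = a_2 = 1
y_3 = S_3(0) = a_3 = -4
y_4 = S_3(1) = 5
t_q=21/4 is in segment 3 (τ=1/4); S_3(τ)=-32557/13568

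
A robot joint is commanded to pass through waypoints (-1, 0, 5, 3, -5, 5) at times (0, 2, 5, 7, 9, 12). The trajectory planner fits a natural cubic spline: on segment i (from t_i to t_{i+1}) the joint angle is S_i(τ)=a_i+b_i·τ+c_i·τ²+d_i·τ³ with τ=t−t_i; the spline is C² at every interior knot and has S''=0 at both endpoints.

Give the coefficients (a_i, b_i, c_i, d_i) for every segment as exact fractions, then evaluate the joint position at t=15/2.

  seg 0: a=-1 b=449/3258 c=0 d=295/3258
  seg 1: a=0 b=3989/3258 c=295/543 d=-3869/29322
  seg 2: a=5 b=1501/1629 c=-2099/3258 d=-1031/6516
  seg 3: a=3 b=-1930/543 c=-2596/1629 d=2233/3258
  seg 4: a=-5 b=-2776/1629 c=4103/1629 d=-4103/14661
S(15/2) = 7907/8688

Δ: Δ0=1/2, Δ1=5/3, Δ2=-1, Δ3=-4, Δ4=10/3
row 1: diag=10, rhs=7; c'=3/10, d'=7/10
row 2: denom=10−3·3/10=91/10; d'=(-16−3·7/10)/(91/10)=-181/91
row 3: denom=8−2·20/91=688/91; d'=(-18−2·-181/91)/(688/91)=-319/172
row 4: denom=10−2·91/344=1629/172; d'=(44−2·-319/172)/(1629/172)=8206/1629
back: M4=8206/1629
back: M3=-319/172−91/344·8206/1629=-5192/1629
back: M2=-181/91−20/91·-5192/1629=-2099/1629
back: M1=7/10−3/10·-2099/1629=590/543
M: M0=0, M1=590/543, M2=-2099/1629, M3=-5192/1629, M4=8206/1629, M5=0
seg 0: a=-1, c=M0/2=0, d=(M1−M0)/(6·2)=295/3258, b=Δ0−h0·(2M0+M1)/6=449/3258
seg 1: a=0, c=M1/2=295/543, d=(M2−M1)/(6·3)=-3869/29322, b=Δ1−h1·(2M1+M2)/6=3989/3258
seg 2: a=5, c=M2/2=-2099/3258, d=(M3−M2)/(6·2)=-1031/6516, b=Δ2−h2·(2M2+M3)/6=1501/1629
seg 3: a=3, c=M3/2=-2596/1629, d=(M4−M3)/(6·2)=2233/3258, b=Δ3−h3·(2M3+M4)/6=-1930/543
seg 4: a=-5, c=M4/2=4103/1629, d=(M5−M4)/(6·3)=-4103/14661, b=Δ4−h4·(2M4+M5)/6=-2776/1629
t_q=15/2 → seg 3, τ=1/2; S=3+-1930/543·τ+-2596/1629·τ²+2233/3258·τ³=7907/8688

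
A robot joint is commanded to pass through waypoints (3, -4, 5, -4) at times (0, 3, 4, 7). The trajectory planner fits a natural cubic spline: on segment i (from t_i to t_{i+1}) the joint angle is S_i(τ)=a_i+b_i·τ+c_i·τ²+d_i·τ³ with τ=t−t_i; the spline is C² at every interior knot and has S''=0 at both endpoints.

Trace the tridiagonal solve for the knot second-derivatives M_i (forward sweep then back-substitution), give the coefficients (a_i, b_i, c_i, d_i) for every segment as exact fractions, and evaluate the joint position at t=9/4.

  seg 0: a=3 b=-65/9 c=0 d=44/81
  seg 1: a=-4 b=67/9 c=44/9 d=-10/3
  seg 2: a=5 b=65/9 c=-46/9 d=46/81
S(9/4) = -113/16

Δ: Δ0=-7/3, Δ1=9, Δ2=-3
row 1: diag=8, rhs=68; c'=1/8, d'=17/2
row 2: denom=8−1·1/8=63/8; d'=(-72−1·17/2)/(63/8)=-92/9
back: M2=-92/9
back: M1=17/2−1/8·-92/9=88/9
M: M0=0, M1=88/9, M2=-92/9, M3=0
seg 0: a=3, c=M0/2=0, d=(M1−M0)/(6·3)=44/81, b=Δ0−h0·(2M0+M1)/6=-65/9
seg 1: a=-4, c=M1/2=44/9, d=(M2−M1)/(6·1)=-10/3, b=Δ1−h1·(2M1+M2)/6=67/9
seg 2: a=5, c=M2/2=-46/9, d=(M3−M2)/(6·3)=46/81, b=Δ2−h2·(2M2+M3)/6=65/9
t_q=9/4 → seg 0, τ=9/4; S=3+-65/9·τ+0·τ²+44/81·τ³=-113/16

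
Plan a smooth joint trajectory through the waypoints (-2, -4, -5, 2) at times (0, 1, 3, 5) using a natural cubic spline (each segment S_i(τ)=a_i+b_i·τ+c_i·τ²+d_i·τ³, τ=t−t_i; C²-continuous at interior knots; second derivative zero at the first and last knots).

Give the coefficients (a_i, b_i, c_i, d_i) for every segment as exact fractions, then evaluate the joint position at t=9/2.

  seg 0: a=-2 b=-23/11 c=0 d=1/11
  seg 1: a=-4 b=-20/11 c=3/11 d=17/88
  seg 2: a=-5 b=35/22 c=63/44 d=-21/88
S(9/2) = -139/704

Δ: Δ0=-2, Δ1=-1/2, Δ2=7/2
row 1: diag=6, rhs=9; c'=1/3, d'=3/2
row 2: denom=8−2·1/3=22/3; d'=(24−2·3/2)/(22/3)=63/22
back: M2=63/22
back: M1=3/2−1/3·63/22=6/11
M: M0=0, M1=6/11, M2=63/22, M3=0
seg 0: a=-2, c=M0/2=0, d=(M1−M0)/(6·1)=1/11, b=Δ0−h0·(2M0+M1)/6=-23/11
seg 1: a=-4, c=M1/2=3/11, d=(M2−M1)/(6·2)=17/88, b=Δ1−h1·(2M1+M2)/6=-20/11
seg 2: a=-5, c=M2/2=63/44, d=(M3−M2)/(6·2)=-21/88, b=Δ2−h2·(2M2+M3)/6=35/22
t_q=9/2 → seg 2, τ=3/2; S=-5+35/22·τ+63/44·τ²+-21/88·τ³=-139/704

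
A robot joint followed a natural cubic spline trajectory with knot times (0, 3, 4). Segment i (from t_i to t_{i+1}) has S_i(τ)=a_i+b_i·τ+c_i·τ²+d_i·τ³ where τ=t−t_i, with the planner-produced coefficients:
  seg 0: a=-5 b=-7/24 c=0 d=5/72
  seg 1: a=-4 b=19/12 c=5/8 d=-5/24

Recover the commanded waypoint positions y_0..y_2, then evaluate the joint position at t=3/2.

y_0 = S_0(0) = a_0 = -5
y_1 = S_1(0) = a_1 = -4
y_2 = S_1(1) = -2
t_q=3/2 is in segment 0 (τ=3/2); S_0(τ)=-333/64

y_0=-5 y_1=-4 y_2=-2
S(3/2) = -333/64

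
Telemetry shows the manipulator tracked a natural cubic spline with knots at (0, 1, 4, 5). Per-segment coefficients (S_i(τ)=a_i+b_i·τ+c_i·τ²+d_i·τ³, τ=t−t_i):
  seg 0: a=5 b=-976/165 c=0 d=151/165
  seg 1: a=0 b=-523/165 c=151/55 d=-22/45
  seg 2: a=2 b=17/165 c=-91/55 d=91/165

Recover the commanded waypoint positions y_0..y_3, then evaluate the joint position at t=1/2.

y_0 = S_0(0) = a_0 = 5
y_1 = S_1(0) = a_1 = 0
y_2 = S_2(0) = a_2 = 2
y_3 = S_2(1) = 1
t_q=1/2 is in segment 0 (τ=1/2); S_0(τ)=949/440

y_0=5 y_1=0 y_2=2 y_3=1
S(1/2) = 949/440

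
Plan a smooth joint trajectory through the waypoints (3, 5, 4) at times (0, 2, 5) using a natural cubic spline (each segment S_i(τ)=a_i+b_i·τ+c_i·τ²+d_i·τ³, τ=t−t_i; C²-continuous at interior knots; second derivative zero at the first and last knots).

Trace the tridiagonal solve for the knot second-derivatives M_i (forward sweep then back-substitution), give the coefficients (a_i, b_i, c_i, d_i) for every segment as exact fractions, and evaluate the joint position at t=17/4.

  seg 0: a=3 b=19/15 c=0 d=-1/15
  seg 1: a=5 b=7/15 c=-2/5 d=2/45
S(17/4) = 145/32

Δ: Δ0=1, Δ1=-1/3
row 1: diag=10, rhs=-8; c'=3/10, d'=-4/5
back: M1=-4/5
M: M0=0, M1=-4/5, M2=0
seg 0: a=3, c=M0/2=0, d=(M1−M0)/(6·2)=-1/15, b=Δ0−h0·(2M0+M1)/6=19/15
seg 1: a=5, c=M1/2=-2/5, d=(M2−M1)/(6·3)=2/45, b=Δ1−h1·(2M1+M2)/6=7/15
t_q=17/4 → seg 1, τ=9/4; S=5+7/15·τ+-2/5·τ²+2/45·τ³=145/32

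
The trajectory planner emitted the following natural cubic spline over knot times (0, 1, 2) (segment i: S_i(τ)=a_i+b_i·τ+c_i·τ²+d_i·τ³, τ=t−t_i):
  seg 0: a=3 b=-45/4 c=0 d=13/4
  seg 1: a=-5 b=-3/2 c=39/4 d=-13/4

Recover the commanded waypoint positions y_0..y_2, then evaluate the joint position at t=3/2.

y_0 = S_0(0) = a_0 = 3
y_1 = S_1(0) = a_1 = -5
y_2 = S_1(1) = 0
t_q=3/2 is in segment 1 (τ=1/2); S_1(τ)=-119/32

y_0=3 y_1=-5 y_2=0
S(3/2) = -119/32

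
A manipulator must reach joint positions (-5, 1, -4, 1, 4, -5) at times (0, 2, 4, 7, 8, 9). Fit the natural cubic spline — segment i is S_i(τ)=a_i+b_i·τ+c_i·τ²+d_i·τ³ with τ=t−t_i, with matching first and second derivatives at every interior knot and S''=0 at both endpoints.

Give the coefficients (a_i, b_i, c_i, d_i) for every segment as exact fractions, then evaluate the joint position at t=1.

  seg 0: a=-5 b=7145/1551 c=0 d=-623/1551
  seg 1: a=1 b=-331/1551 c=-1246/517 d=7859/12408
  seg 2: a=-4 b=-6989/3102 c=2875/2068 d=-173/6204
  seg 3: a=1 b=33101/6204 c=589/517 d=-21557/6204
  seg 4: a=4 b=-8717/3102 c=-19201/2068 d=19201/6204
S(1) = -411/517

Δ: Δ0=3, Δ1=-5/2, Δ2=5/3, Δ3=3, Δ4=-9
row 1: diag=8, rhs=-33; c'=1/4, d'=-33/8
row 2: denom=10−2·1/4=19/2; d'=(25−2·-33/8)/(19/2)=7/2
row 3: denom=8−3·6/19=134/19; d'=(8−3·7/2)/(134/19)=-95/268
row 4: denom=4−1·19/134=517/134; d'=(-72−1·-95/268)/(517/134)=-19201/1034
back: M4=-19201/1034
back: M3=-95/268−19/134·-19201/1034=1178/517
back: M2=7/2−6/19·1178/517=2875/1034
back: M1=-33/8−1/4·2875/1034=-2492/517
M: M0=0, M1=-2492/517, M2=2875/1034, M3=1178/517, M4=-19201/1034, M5=0
seg 0: a=-5, c=M0/2=0, d=(M1−M0)/(6·2)=-623/1551, b=Δ0−h0·(2M0+M1)/6=7145/1551
seg 1: a=1, c=M1/2=-1246/517, d=(M2−M1)/(6·2)=7859/12408, b=Δ1−h1·(2M1+M2)/6=-331/1551
seg 2: a=-4, c=M2/2=2875/2068, d=(M3−M2)/(6·3)=-173/6204, b=Δ2−h2·(2M2+M3)/6=-6989/3102
seg 3: a=1, c=M3/2=589/517, d=(M4−M3)/(6·1)=-21557/6204, b=Δ3−h3·(2M3+M4)/6=33101/6204
seg 4: a=4, c=M4/2=-19201/2068, d=(M5−M4)/(6·1)=19201/6204, b=Δ4−h4·(2M4+M5)/6=-8717/3102
t_q=1 → seg 0, τ=1; S=-5+7145/1551·τ+0·τ²+-623/1551·τ³=-411/517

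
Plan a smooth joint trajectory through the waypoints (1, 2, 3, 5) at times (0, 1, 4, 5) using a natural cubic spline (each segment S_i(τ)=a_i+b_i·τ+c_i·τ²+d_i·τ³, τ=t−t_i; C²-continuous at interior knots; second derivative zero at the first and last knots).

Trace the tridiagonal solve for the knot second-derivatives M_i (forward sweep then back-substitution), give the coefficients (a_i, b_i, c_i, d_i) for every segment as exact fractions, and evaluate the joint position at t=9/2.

Δ: Δ0=1, Δ1=1/3, Δ2=2
row 1: diag=8, rhs=-4; c'=3/8, d'=-1/2
row 2: denom=8−3·3/8=55/8; d'=(10−3·-1/2)/(55/8)=92/55
back: M2=92/55
back: M1=-1/2−3/8·92/55=-62/55
M: M0=0, M1=-62/55, M2=92/55, M3=0
seg 0: a=1, c=M0/2=0, d=(M1−M0)/(6·1)=-31/165, b=Δ0−h0·(2M0+M1)/6=196/165
seg 1: a=2, c=M1/2=-31/55, d=(M2−M1)/(6·3)=7/45, b=Δ1−h1·(2M1+M2)/6=103/165
seg 2: a=3, c=M2/2=46/55, d=(M3−M2)/(6·1)=-46/165, b=Δ2−h2·(2M2+M3)/6=238/165
t_q=9/2 → seg 2, τ=1/2; S=3+238/165·τ+46/55·τ²+-46/165·τ³=857/220

  seg 0: a=1 b=196/165 c=0 d=-31/165
  seg 1: a=2 b=103/165 c=-31/55 d=7/45
  seg 2: a=3 b=238/165 c=46/55 d=-46/165
S(9/2) = 857/220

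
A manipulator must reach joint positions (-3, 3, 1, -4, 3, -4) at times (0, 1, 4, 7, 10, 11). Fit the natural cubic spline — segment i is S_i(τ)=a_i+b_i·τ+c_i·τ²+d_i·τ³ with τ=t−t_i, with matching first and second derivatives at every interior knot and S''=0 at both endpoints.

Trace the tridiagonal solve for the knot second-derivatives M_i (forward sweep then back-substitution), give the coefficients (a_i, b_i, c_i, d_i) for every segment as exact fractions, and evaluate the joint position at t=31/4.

  seg 0: a=-3 b=5293/777 c=0 d=-631/777
  seg 1: a=3 b=3400/777 c=-631/259 d=587/2331
  seg 2: a=1 b=-2675/777 c=-44/259 d=16/63
  seg 3: a=-4 b=1861/777 c=548/259 d=-1660/2331
  seg 4: a=3 b=-3215/777 c=-1112/259 d=1112/777
S(31/4) = -5445/4144

Δ: Δ0=6, Δ1=-2/3, Δ2=-5/3, Δ3=7/3, Δ4=-7
row 1: diag=8, rhs=-40; c'=3/8, d'=-5
row 2: denom=12−3·3/8=87/8; d'=(-6−3·-5)/(87/8)=24/29
row 3: denom=12−3·8/29=324/29; d'=(24−3·24/29)/(324/29)=52/27
row 4: denom=8−3·29/108=259/36; d'=(-56−3·52/27)/(259/36)=-2224/259
back: M4=-2224/259
back: M3=52/27−29/108·-2224/259=1096/259
back: M2=24/29−8/29·1096/259=-88/259
back: M1=-5−3/8·-88/259=-1262/259
M: M0=0, M1=-1262/259, M2=-88/259, M3=1096/259, M4=-2224/259, M5=0
seg 0: a=-3, c=M0/2=0, d=(M1−M0)/(6·1)=-631/777, b=Δ0−h0·(2M0+M1)/6=5293/777
seg 1: a=3, c=M1/2=-631/259, d=(M2−M1)/(6·3)=587/2331, b=Δ1−h1·(2M1+M2)/6=3400/777
seg 2: a=1, c=M2/2=-44/259, d=(M3−M2)/(6·3)=16/63, b=Δ2−h2·(2M2+M3)/6=-2675/777
seg 3: a=-4, c=M3/2=548/259, d=(M4−M3)/(6·3)=-1660/2331, b=Δ3−h3·(2M3+M4)/6=1861/777
seg 4: a=3, c=M4/2=-1112/259, d=(M5−M4)/(6·1)=1112/777, b=Δ4−h4·(2M4+M5)/6=-3215/777
t_q=31/4 → seg 3, τ=3/4; S=-4+1861/777·τ+548/259·τ²+-1660/2331·τ³=-5445/4144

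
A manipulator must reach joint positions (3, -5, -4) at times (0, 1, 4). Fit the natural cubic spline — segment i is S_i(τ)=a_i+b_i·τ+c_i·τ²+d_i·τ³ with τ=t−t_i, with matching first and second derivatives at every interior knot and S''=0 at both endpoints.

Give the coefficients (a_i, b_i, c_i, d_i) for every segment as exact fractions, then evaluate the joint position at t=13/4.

  seg 0: a=3 b=-217/24 c=0 d=25/24
  seg 1: a=-5 b=-71/12 c=25/8 d=-25/72
S(13/4) = -3301/512

Δ: Δ0=-8, Δ1=1/3
row 1: diag=8, rhs=50; c'=3/8, d'=25/4
back: M1=25/4
M: M0=0, M1=25/4, M2=0
seg 0: a=3, c=M0/2=0, d=(M1−M0)/(6·1)=25/24, b=Δ0−h0·(2M0+M1)/6=-217/24
seg 1: a=-5, c=M1/2=25/8, d=(M2−M1)/(6·3)=-25/72, b=Δ1−h1·(2M1+M2)/6=-71/12
t_q=13/4 → seg 1, τ=9/4; S=-5+-71/12·τ+25/8·τ²+-25/72·τ³=-3301/512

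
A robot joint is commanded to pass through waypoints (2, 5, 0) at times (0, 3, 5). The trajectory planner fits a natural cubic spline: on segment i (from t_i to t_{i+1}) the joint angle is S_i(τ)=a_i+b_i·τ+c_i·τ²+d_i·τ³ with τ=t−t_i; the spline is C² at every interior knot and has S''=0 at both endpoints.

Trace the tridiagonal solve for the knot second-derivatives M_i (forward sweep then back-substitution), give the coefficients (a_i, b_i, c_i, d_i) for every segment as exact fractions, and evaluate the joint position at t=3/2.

  seg 0: a=2 b=41/20 c=0 d=-7/60
  seg 1: a=5 b=-11/10 c=-21/20 d=7/40
S(3/2) = 749/160

Δ: Δ0=1, Δ1=-5/2
row 1: diag=10, rhs=-21; c'=1/5, d'=-21/10
back: M1=-21/10
M: M0=0, M1=-21/10, M2=0
seg 0: a=2, c=M0/2=0, d=(M1−M0)/(6·3)=-7/60, b=Δ0−h0·(2M0+M1)/6=41/20
seg 1: a=5, c=M1/2=-21/20, d=(M2−M1)/(6·2)=7/40, b=Δ1−h1·(2M1+M2)/6=-11/10
t_q=3/2 → seg 0, τ=3/2; S=2+41/20·τ+0·τ²+-7/60·τ³=749/160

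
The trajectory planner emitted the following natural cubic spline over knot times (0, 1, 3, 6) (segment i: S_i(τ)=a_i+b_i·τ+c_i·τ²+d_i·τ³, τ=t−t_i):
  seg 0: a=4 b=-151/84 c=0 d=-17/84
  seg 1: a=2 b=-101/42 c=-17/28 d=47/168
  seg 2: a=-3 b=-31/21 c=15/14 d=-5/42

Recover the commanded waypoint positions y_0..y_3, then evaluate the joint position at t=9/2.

y_0 = S_0(0) = a_0 = 4
y_1 = S_1(0) = a_1 = 2
y_2 = S_2(0) = a_2 = -3
y_3 = S_2(3) = -1
t_q=9/2 is in segment 2 (τ=3/2); S_2(τ)=-359/112

y_0=4 y_1=2 y_2=-3 y_3=-1
S(9/2) = -359/112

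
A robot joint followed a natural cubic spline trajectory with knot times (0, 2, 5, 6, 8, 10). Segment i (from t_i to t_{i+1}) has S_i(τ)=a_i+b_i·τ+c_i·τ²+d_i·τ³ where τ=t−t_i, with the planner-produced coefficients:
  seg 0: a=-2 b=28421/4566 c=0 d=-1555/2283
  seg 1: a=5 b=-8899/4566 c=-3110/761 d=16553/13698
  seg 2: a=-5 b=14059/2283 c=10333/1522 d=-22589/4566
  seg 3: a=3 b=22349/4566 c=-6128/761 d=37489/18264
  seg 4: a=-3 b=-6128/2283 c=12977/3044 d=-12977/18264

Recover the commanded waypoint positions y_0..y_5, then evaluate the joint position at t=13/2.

y_0=-2 y_1=5 y_2=-5 y_3=3 y_4=-3 y_5=3
S(13/2) = 179755/48704

y_0 = S_0(0) = a_0 = -2
y_1 = S_1(0) = a_1 = 5
y_2 = S_2(0) = a_2 = -5
y_3 = S_3(0) = a_3 = 3
y_4 = S_4(0) = a_4 = -3
y_5 = S_4(2) = 3
t_q=13/2 is in segment 3 (τ=1/2); S_3(τ)=179755/48704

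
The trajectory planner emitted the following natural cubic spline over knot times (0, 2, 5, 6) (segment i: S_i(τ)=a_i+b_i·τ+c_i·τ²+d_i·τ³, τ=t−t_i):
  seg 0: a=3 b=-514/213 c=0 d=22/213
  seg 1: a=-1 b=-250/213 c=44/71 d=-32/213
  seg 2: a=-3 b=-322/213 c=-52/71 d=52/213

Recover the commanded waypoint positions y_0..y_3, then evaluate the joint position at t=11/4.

y_0 = S_0(0) = a_0 = 3
y_1 = S_1(0) = a_1 = -1
y_2 = S_2(0) = a_2 = -3
y_3 = S_2(1) = -5
t_q=11/4 is in segment 1 (τ=3/4); S_1(τ)=-453/284

y_0=3 y_1=-1 y_2=-3 y_3=-5
S(11/4) = -453/284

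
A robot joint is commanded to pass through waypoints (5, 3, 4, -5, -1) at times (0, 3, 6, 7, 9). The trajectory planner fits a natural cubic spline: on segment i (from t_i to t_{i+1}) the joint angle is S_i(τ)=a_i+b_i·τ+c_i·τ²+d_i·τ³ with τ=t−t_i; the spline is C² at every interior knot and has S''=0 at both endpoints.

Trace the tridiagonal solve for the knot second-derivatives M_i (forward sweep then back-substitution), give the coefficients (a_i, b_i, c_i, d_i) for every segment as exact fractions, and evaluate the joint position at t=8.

  seg 0: a=5 b=-542/255 c=0 d=124/765
  seg 1: a=3 b=574/255 c=124/85 d=-107/153
  seg 2: a=4 b=-2009/255 c=-411/85 d=947/255
  seg 3: a=-5 b=-1634/255 c=536/85 d=-268/255
S(8) = -523/85

Δ: Δ0=-2/3, Δ1=1/3, Δ2=-9, Δ3=2
row 1: diag=12, rhs=6; c'=1/4, d'=1/2
row 2: denom=8−3·1/4=29/4; d'=(-56−3·1/2)/(29/4)=-230/29
row 3: denom=6−1·4/29=170/29; d'=(66−1·-230/29)/(170/29)=1072/85
back: M3=1072/85
back: M2=-230/29−4/29·1072/85=-822/85
back: M1=1/2−1/4·-822/85=248/85
M: M0=0, M1=248/85, M2=-822/85, M3=1072/85, M4=0
seg 0: a=5, c=M0/2=0, d=(M1−M0)/(6·3)=124/765, b=Δ0−h0·(2M0+M1)/6=-542/255
seg 1: a=3, c=M1/2=124/85, d=(M2−M1)/(6·3)=-107/153, b=Δ1−h1·(2M1+M2)/6=574/255
seg 2: a=4, c=M2/2=-411/85, d=(M3−M2)/(6·1)=947/255, b=Δ2−h2·(2M2+M3)/6=-2009/255
seg 3: a=-5, c=M3/2=536/85, d=(M4−M3)/(6·2)=-268/255, b=Δ3−h3·(2M3+M4)/6=-1634/255
t_q=8 → seg 3, τ=1; S=-5+-1634/255·τ+536/85·τ²+-268/255·τ³=-523/85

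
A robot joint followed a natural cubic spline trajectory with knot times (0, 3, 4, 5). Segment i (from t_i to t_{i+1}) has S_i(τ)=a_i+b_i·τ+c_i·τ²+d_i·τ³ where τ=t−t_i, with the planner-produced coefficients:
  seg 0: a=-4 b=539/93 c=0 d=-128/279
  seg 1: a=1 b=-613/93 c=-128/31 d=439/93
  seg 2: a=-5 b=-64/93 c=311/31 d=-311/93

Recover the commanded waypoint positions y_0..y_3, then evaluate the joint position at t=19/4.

y_0=-4 y_1=1 y_2=-5 y_3=1
S(19/4) = -2547/1984

y_0 = S_0(0) = a_0 = -4
y_1 = S_1(0) = a_1 = 1
y_2 = S_2(0) = a_2 = -5
y_3 = S_2(1) = 1
t_q=19/4 is in segment 2 (τ=3/4); S_2(τ)=-2547/1984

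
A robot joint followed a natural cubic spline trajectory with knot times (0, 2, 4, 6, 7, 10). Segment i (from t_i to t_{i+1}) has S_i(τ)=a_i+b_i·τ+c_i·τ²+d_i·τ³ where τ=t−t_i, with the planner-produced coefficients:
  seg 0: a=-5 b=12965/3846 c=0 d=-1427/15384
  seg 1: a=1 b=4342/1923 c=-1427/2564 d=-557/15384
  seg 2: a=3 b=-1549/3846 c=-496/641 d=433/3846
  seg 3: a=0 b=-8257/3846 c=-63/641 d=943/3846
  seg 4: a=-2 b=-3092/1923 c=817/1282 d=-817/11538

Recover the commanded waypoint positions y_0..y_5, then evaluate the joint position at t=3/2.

y_0 = S_0(0) = a_0 = -5
y_1 = S_1(0) = a_1 = 1
y_2 = S_2(0) = a_2 = 3
y_3 = S_3(0) = a_3 = 0
y_4 = S_4(0) = a_4 = -2
y_5 = S_4(3) = -3
t_q=3/2 is in segment 0 (τ=3/2); S_0(τ)=-10523/41024

y_0=-5 y_1=1 y_2=3 y_3=0 y_4=-2 y_5=-3
S(3/2) = -10523/41024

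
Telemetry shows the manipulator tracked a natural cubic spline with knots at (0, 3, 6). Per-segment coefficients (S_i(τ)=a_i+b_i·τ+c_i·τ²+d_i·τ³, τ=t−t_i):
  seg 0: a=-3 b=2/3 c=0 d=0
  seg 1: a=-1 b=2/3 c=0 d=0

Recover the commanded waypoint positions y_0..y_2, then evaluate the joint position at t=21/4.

y_0=-3 y_1=-1 y_2=1
S(21/4) = 1/2

y_0 = S_0(0) = a_0 = -3
y_1 = S_1(0) = a_1 = -1
y_2 = S_1(3) = 1
t_q=21/4 is in segment 1 (τ=9/4); S_1(τ)=1/2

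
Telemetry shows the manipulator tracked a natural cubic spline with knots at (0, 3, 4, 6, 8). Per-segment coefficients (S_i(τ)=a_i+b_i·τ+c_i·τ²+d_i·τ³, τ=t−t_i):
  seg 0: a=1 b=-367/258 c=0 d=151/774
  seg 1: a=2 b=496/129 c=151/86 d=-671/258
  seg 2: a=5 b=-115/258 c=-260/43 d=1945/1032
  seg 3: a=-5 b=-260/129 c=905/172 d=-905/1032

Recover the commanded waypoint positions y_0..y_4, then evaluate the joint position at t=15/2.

y_0 = S_0(0) = a_0 = 1
y_1 = S_1(0) = a_1 = 2
y_2 = S_2(0) = a_2 = 5
y_3 = S_3(0) = a_3 = -5
y_4 = S_3(2) = 5
t_q=15/2 is in segment 3 (τ=3/2); S_3(τ)=2355/2752

y_0=1 y_1=2 y_2=5 y_3=-5 y_4=5
S(15/2) = 2355/2752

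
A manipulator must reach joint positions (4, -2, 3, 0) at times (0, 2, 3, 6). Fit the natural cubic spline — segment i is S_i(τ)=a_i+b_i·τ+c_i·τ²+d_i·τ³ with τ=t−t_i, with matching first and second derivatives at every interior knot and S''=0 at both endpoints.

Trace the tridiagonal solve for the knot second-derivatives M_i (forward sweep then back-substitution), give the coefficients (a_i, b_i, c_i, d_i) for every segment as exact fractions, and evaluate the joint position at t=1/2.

Δ: Δ0=-3, Δ1=5, Δ2=-1
row 1: diag=6, rhs=48; c'=1/6, d'=8
row 2: denom=8−1·1/6=47/6; d'=(-36−1·8)/(47/6)=-264/47
back: M2=-264/47
back: M1=8−1/6·-264/47=420/47
M: M0=0, M1=420/47, M2=-264/47, M3=0
seg 0: a=4, c=M0/2=0, d=(M1−M0)/(6·2)=35/47, b=Δ0−h0·(2M0+M1)/6=-281/47
seg 1: a=-2, c=M1/2=210/47, d=(M2−M1)/(6·1)=-114/47, b=Δ1−h1·(2M1+M2)/6=139/47
seg 2: a=3, c=M2/2=-132/47, d=(M3−M2)/(6·3)=44/141, b=Δ2−h2·(2M2+M3)/6=217/47
t_q=1/2 → seg 0, τ=1/2; S=4+-281/47·τ+0·τ²+35/47·τ³=415/376

  seg 0: a=4 b=-281/47 c=0 d=35/47
  seg 1: a=-2 b=139/47 c=210/47 d=-114/47
  seg 2: a=3 b=217/47 c=-132/47 d=44/141
S(1/2) = 415/376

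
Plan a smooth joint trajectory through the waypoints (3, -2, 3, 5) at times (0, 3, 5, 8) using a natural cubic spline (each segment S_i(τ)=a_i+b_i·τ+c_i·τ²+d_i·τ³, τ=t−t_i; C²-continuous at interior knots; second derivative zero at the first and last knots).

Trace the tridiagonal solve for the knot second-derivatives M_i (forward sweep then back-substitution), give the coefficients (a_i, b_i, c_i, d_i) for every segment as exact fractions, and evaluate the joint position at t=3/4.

  seg 0: a=3 b=-37/12 c=0 d=17/108
  seg 1: a=-2 b=7/6 c=17/12 d=-3/8
  seg 2: a=3 b=7/3 c=-5/6 d=5/54
S(3/4) = 193/256

Δ: Δ0=-5/3, Δ1=5/2, Δ2=2/3
row 1: diag=10, rhs=25; c'=1/5, d'=5/2
row 2: denom=10−2·1/5=48/5; d'=(-11−2·5/2)/(48/5)=-5/3
back: M2=-5/3
back: M1=5/2−1/5·-5/3=17/6
M: M0=0, M1=17/6, M2=-5/3, M3=0
seg 0: a=3, c=M0/2=0, d=(M1−M0)/(6·3)=17/108, b=Δ0−h0·(2M0+M1)/6=-37/12
seg 1: a=-2, c=M1/2=17/12, d=(M2−M1)/(6·2)=-3/8, b=Δ1−h1·(2M1+M2)/6=7/6
seg 2: a=3, c=M2/2=-5/6, d=(M3−M2)/(6·3)=5/54, b=Δ2−h2·(2M2+M3)/6=7/3
t_q=3/4 → seg 0, τ=3/4; S=3+-37/12·τ+0·τ²+17/108·τ³=193/256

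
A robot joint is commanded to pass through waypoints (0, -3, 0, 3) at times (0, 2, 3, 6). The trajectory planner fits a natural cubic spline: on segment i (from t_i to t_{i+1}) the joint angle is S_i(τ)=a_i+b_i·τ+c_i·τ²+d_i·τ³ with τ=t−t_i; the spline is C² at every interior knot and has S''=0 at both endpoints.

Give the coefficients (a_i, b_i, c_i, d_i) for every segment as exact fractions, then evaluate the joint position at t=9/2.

  seg 0: a=0 b=-293/94 c=0 d=19/47
  seg 1: a=-3 b=163/94 c=114/47 d=-109/94
  seg 2: a=0 b=146/47 c=-99/94 d=11/94
S(9/2) = 2019/752

Δ: Δ0=-3/2, Δ1=3, Δ2=1
row 1: diag=6, rhs=27; c'=1/6, d'=9/2
row 2: denom=8−1·1/6=47/6; d'=(-12−1·9/2)/(47/6)=-99/47
back: M2=-99/47
back: M1=9/2−1/6·-99/47=228/47
M: M0=0, M1=228/47, M2=-99/47, M3=0
seg 0: a=0, c=M0/2=0, d=(M1−M0)/(6·2)=19/47, b=Δ0−h0·(2M0+M1)/6=-293/94
seg 1: a=-3, c=M1/2=114/47, d=(M2−M1)/(6·1)=-109/94, b=Δ1−h1·(2M1+M2)/6=163/94
seg 2: a=0, c=M2/2=-99/94, d=(M3−M2)/(6·3)=11/94, b=Δ2−h2·(2M2+M3)/6=146/47
t_q=9/2 → seg 2, τ=3/2; S=0+146/47·τ+-99/94·τ²+11/94·τ³=2019/752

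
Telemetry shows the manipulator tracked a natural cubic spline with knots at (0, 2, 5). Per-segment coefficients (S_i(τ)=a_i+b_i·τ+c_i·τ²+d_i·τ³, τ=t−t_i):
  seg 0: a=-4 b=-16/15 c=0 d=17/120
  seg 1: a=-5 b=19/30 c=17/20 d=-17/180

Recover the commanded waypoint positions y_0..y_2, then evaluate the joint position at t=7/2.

y_0 = S_0(0) = a_0 = -4
y_1 = S_1(0) = a_1 = -5
y_2 = S_1(3) = 2
t_q=7/2 is in segment 1 (τ=3/2); S_1(τ)=-393/160

y_0=-4 y_1=-5 y_2=2
S(7/2) = -393/160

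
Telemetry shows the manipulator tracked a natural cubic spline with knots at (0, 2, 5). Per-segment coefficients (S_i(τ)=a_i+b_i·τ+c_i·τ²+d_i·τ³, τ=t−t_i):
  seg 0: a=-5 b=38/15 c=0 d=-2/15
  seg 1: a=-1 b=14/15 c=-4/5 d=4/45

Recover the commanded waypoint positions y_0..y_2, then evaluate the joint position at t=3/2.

y_0 = S_0(0) = a_0 = -5
y_1 = S_1(0) = a_1 = -1
y_2 = S_1(3) = -3
t_q=3/2 is in segment 0 (τ=3/2); S_0(τ)=-33/20

y_0=-5 y_1=-1 y_2=-3
S(3/2) = -33/20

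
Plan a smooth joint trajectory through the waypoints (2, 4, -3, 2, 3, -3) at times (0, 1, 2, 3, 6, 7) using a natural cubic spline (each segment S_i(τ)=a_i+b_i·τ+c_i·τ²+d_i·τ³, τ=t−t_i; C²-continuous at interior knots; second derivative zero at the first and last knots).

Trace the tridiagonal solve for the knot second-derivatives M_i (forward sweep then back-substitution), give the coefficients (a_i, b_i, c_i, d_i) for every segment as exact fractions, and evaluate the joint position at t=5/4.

Δ: Δ0=2, Δ1=-7, Δ2=5, Δ3=1/3, Δ4=-6
row 1: diag=4, rhs=-54; c'=1/4, d'=-27/2
row 2: denom=4−1·1/4=15/4; d'=(72−1·-27/2)/(15/4)=114/5
row 3: denom=8−1·4/15=116/15; d'=(-28−1·114/5)/(116/15)=-381/58
row 4: denom=8−3·45/116=793/116; d'=(-38−3·-381/58)/(793/116)=-2122/793
back: M4=-2122/793
back: M3=-381/58−45/116·-2122/793=-4386/793
back: M2=114/5−4/15·-4386/793=19250/793
back: M1=-27/2−1/4·19250/793=-15518/793
M: M0=0, M1=-15518/793, M2=19250/793, M3=-4386/793, M4=-2122/793, M5=0
seg 0: a=2, c=M0/2=0, d=(M1−M0)/(6·1)=-7759/2379, b=Δ0−h0·(2M0+M1)/6=12517/2379
seg 1: a=4, c=M1/2=-7759/793, d=(M2−M1)/(6·1)=17384/2379, b=Δ1−h1·(2M1+M2)/6=-10760/2379
seg 2: a=-3, c=M2/2=9625/793, d=(M3−M2)/(6·1)=-11818/2379, b=Δ2−h2·(2M2+M3)/6=-5162/2379
seg 3: a=2, c=M3/2=-2193/793, d=(M4−M3)/(6·3)=1132/7137, b=Δ3−h3·(2M3+M4)/6=1318/183
seg 4: a=3, c=M4/2=-1061/793, d=(M5−M4)/(6·1)=1061/2379, b=Δ4−h4·(2M4+M5)/6=-12152/2379
t_q=5/4 → seg 1, τ=1/4; S=4+-10760/2379·τ+-7759/793·τ²+17384/2379·τ³=2315/976

  seg 0: a=2 b=12517/2379 c=0 d=-7759/2379
  seg 1: a=4 b=-10760/2379 c=-7759/793 d=17384/2379
  seg 2: a=-3 b=-5162/2379 c=9625/793 d=-11818/2379
  seg 3: a=2 b=1318/183 c=-2193/793 d=1132/7137
  seg 4: a=3 b=-12152/2379 c=-1061/793 d=1061/2379
S(5/4) = 2315/976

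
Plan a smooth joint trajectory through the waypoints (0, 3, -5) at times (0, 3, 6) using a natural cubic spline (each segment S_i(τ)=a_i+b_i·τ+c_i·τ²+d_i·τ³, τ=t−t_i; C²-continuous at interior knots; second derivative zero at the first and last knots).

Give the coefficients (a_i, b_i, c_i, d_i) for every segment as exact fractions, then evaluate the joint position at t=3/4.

  seg 0: a=0 b=23/12 c=0 d=-11/108
  seg 1: a=3 b=-5/6 c=-11/12 d=11/108
S(3/4) = 357/256

Δ: Δ0=1, Δ1=-8/3
row 1: diag=12, rhs=-22; c'=1/4, d'=-11/6
back: M1=-11/6
M: M0=0, M1=-11/6, M2=0
seg 0: a=0, c=M0/2=0, d=(M1−M0)/(6·3)=-11/108, b=Δ0−h0·(2M0+M1)/6=23/12
seg 1: a=3, c=M1/2=-11/12, d=(M2−M1)/(6·3)=11/108, b=Δ1−h1·(2M1+M2)/6=-5/6
t_q=3/4 → seg 0, τ=3/4; S=0+23/12·τ+0·τ²+-11/108·τ³=357/256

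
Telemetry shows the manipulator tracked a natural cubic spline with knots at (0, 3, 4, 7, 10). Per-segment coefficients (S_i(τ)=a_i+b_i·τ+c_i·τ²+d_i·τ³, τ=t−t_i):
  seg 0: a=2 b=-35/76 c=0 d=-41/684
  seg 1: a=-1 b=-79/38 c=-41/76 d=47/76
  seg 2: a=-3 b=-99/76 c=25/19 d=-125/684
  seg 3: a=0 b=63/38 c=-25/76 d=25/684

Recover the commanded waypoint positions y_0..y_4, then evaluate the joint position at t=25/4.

y_0 = S_0(0) = a_0 = 2
y_1 = S_1(0) = a_1 = -1
y_2 = S_2(0) = a_2 = -3
y_3 = S_3(0) = a_3 = 0
y_4 = S_3(3) = 3
t_q=25/4 is in segment 2 (τ=9/4); S_2(τ)=-6573/4864

y_0=2 y_1=-1 y_2=-3 y_3=0 y_4=3
S(25/4) = -6573/4864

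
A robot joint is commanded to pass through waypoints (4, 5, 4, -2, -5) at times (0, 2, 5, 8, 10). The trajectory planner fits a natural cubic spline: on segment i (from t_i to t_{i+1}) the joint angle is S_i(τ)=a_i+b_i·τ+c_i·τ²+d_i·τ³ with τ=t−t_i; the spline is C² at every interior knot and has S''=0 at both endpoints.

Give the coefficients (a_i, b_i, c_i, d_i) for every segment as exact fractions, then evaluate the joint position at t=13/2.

Δ: Δ0=1/2, Δ1=-1/3, Δ2=-2, Δ3=-3/2
row 1: diag=10, rhs=-5; c'=3/10, d'=-1/2
row 2: denom=12−3·3/10=111/10; d'=(-10−3·-1/2)/(111/10)=-85/111
row 3: denom=10−3·10/37=340/37; d'=(3−3·-85/111)/(340/37)=49/85
back: M3=49/85
back: M2=-85/111−10/37·49/85=-47/51
back: M1=-1/2−3/10·-47/51=-19/85
M: M0=0, M1=-19/85, M2=-47/51, M3=49/85, M4=0
seg 0: a=4, c=M0/2=0, d=(M1−M0)/(6·2)=-19/1020, b=Δ0−h0·(2M0+M1)/6=293/510
seg 1: a=5, c=M1/2=-19/170, d=(M2−M1)/(6·3)=-89/2295, b=Δ1−h1·(2M1+M2)/6=179/510
seg 2: a=4, c=M2/2=-47/102, d=(M3−M2)/(6·3)=191/2295, b=Δ2−h2·(2M2+M3)/6=-41/30
seg 3: a=-2, c=M3/2=49/170, d=(M4−M3)/(6·2)=-49/1020, b=Δ3−h3·(2M3+M4)/6=-961/510
t_q=13/2 → seg 2, τ=3/2; S=4+-41/30·τ+-47/102·τ²+191/2295·τ³=203/170

  seg 0: a=4 b=293/510 c=0 d=-19/1020
  seg 1: a=5 b=179/510 c=-19/170 d=-89/2295
  seg 2: a=4 b=-41/30 c=-47/102 d=191/2295
  seg 3: a=-2 b=-961/510 c=49/170 d=-49/1020
S(13/2) = 203/170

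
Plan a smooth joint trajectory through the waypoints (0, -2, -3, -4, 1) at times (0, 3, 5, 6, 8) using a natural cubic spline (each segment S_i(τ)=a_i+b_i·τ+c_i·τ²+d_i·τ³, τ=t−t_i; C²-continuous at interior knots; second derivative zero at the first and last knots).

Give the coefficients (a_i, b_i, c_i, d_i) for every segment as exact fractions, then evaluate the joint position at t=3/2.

  seg 0: a=0 b=-1643/1956 c=0 d=113/5868
  seg 1: a=-2 b=-313/978 c=113/652 d=-515/3912
  seg 2: a=-3 b=-590/489 c=-201/326 d=805/978
  seg 3: a=-4 b=29/978 c=302/163 d=-151/489
S(3/2) = -6233/5216

Δ: Δ0=-2/3, Δ1=-1/2, Δ2=-1, Δ3=5/2
row 1: diag=10, rhs=1; c'=1/5, d'=1/10
row 2: denom=6−2·1/5=28/5; d'=(-3−2·1/10)/(28/5)=-4/7
row 3: denom=6−1·5/28=163/28; d'=(21−1·-4/7)/(163/28)=604/163
back: M3=604/163
back: M2=-4/7−5/28·604/163=-201/163
back: M1=1/10−1/5·-201/163=113/326
M: M0=0, M1=113/326, M2=-201/163, M3=604/163, M4=0
seg 0: a=0, c=M0/2=0, d=(M1−M0)/(6·3)=113/5868, b=Δ0−h0·(2M0+M1)/6=-1643/1956
seg 1: a=-2, c=M1/2=113/652, d=(M2−M1)/(6·2)=-515/3912, b=Δ1−h1·(2M1+M2)/6=-313/978
seg 2: a=-3, c=M2/2=-201/326, d=(M3−M2)/(6·1)=805/978, b=Δ2−h2·(2M2+M3)/6=-590/489
seg 3: a=-4, c=M3/2=302/163, d=(M4−M3)/(6·2)=-151/489, b=Δ3−h3·(2M3+M4)/6=29/978
t_q=3/2 → seg 0, τ=3/2; S=0+-1643/1956·τ+0·τ²+113/5868·τ³=-6233/5216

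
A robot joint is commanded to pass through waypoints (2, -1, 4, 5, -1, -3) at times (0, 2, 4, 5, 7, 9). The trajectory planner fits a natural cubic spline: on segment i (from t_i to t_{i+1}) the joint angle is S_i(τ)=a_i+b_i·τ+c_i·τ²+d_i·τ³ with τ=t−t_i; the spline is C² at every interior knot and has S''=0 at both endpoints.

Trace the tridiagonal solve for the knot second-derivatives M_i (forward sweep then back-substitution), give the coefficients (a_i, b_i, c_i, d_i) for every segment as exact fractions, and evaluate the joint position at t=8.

Δ: Δ0=-3/2, Δ1=5/2, Δ2=1, Δ3=-3, Δ4=-1
row 1: diag=8, rhs=24; c'=1/4, d'=3
row 2: denom=6−2·1/4=11/2; d'=(-9−2·3)/(11/2)=-30/11
row 3: denom=6−1·2/11=64/11; d'=(-24−1·-30/11)/(64/11)=-117/32
row 4: denom=8−2·11/32=117/16; d'=(12−2·-117/32)/(117/16)=103/39
back: M4=103/39
back: M3=-117/32−11/32·103/39=-178/39
back: M2=-30/11−2/11·-178/39=-74/39
back: M1=3−1/4·-74/39=271/78
M: M0=0, M1=271/78, M2=-74/39, M3=-178/39, M4=103/39, M5=0
seg 0: a=2, c=M0/2=0, d=(M1−M0)/(6·2)=271/936, b=Δ0−h0·(2M0+M1)/6=-311/117
seg 1: a=-1, c=M1/2=271/156, d=(M2−M1)/(6·2)=-419/936, b=Δ1−h1·(2M1+M2)/6=191/234
seg 2: a=4, c=M2/2=-37/39, d=(M3−M2)/(6·1)=-4/9, b=Δ2−h2·(2M2+M3)/6=280/117
seg 3: a=5, c=M3/2=-89/39, d=(M4−M3)/(6·2)=281/468, b=Δ3−h3·(2M3+M4)/6=-98/117
seg 4: a=-1, c=M4/2=103/78, d=(M5−M4)/(6·2)=-103/468, b=Δ4−h4·(2M4+M5)/6=-323/117
t_q=8 → seg 4, τ=1; S=-1+-323/117·τ+103/78·τ²+-103/468·τ³=-415/156

  seg 0: a=2 b=-311/117 c=0 d=271/936
  seg 1: a=-1 b=191/234 c=271/156 d=-419/936
  seg 2: a=4 b=280/117 c=-37/39 d=-4/9
  seg 3: a=5 b=-98/117 c=-89/39 d=281/468
  seg 4: a=-1 b=-323/117 c=103/78 d=-103/468
S(8) = -415/156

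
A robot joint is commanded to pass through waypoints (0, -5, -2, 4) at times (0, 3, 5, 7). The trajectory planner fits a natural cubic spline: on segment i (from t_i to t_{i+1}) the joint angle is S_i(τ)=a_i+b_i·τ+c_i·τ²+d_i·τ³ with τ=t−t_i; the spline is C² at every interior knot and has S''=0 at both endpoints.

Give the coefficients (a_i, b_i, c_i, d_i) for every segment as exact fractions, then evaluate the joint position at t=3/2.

  seg 0: a=0 b=-581/228 c=0 d=67/684
  seg 1: a=-5 b=11/114 c=67/76 d=-41/456
  seg 2: a=-2 b=145/57 c=13/38 d=-13/228
S(3/2) = -2123/608

Δ: Δ0=-5/3, Δ1=3/2, Δ2=3
row 1: diag=10, rhs=19; c'=1/5, d'=19/10
row 2: denom=8−2·1/5=38/5; d'=(9−2·19/10)/(38/5)=13/19
back: M2=13/19
back: M1=19/10−1/5·13/19=67/38
M: M0=0, M1=67/38, M2=13/19, M3=0
seg 0: a=0, c=M0/2=0, d=(M1−M0)/(6·3)=67/684, b=Δ0−h0·(2M0+M1)/6=-581/228
seg 1: a=-5, c=M1/2=67/76, d=(M2−M1)/(6·2)=-41/456, b=Δ1−h1·(2M1+M2)/6=11/114
seg 2: a=-2, c=M2/2=13/38, d=(M3−M2)/(6·2)=-13/228, b=Δ2−h2·(2M2+M3)/6=145/57
t_q=3/2 → seg 0, τ=3/2; S=0+-581/228·τ+0·τ²+67/684·τ³=-2123/608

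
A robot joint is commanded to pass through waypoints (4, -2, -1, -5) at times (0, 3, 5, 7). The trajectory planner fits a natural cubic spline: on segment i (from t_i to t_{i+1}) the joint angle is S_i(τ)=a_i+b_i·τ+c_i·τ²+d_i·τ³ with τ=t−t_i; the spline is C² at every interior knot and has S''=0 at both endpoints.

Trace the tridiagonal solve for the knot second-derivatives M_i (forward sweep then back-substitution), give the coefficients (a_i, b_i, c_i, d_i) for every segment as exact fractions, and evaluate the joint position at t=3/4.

  seg 0: a=4 b=-227/76 c=0 d=25/228
  seg 1: a=-2 b=-1/38 c=75/76 d=-55/152
  seg 2: a=-1 b=-8/19 c=-45/38 d=15/76
S(3/4) = 8785/4864

Δ: Δ0=-2, Δ1=1/2, Δ2=-2
row 1: diag=10, rhs=15; c'=1/5, d'=3/2
row 2: denom=8−2·1/5=38/5; d'=(-15−2·3/2)/(38/5)=-45/19
back: M2=-45/19
back: M1=3/2−1/5·-45/19=75/38
M: M0=0, M1=75/38, M2=-45/19, M3=0
seg 0: a=4, c=M0/2=0, d=(M1−M0)/(6·3)=25/228, b=Δ0−h0·(2M0+M1)/6=-227/76
seg 1: a=-2, c=M1/2=75/76, d=(M2−M1)/(6·2)=-55/152, b=Δ1−h1·(2M1+M2)/6=-1/38
seg 2: a=-1, c=M2/2=-45/38, d=(M3−M2)/(6·2)=15/76, b=Δ2−h2·(2M2+M3)/6=-8/19
t_q=3/4 → seg 0, τ=3/4; S=4+-227/76·τ+0·τ²+25/228·τ³=8785/4864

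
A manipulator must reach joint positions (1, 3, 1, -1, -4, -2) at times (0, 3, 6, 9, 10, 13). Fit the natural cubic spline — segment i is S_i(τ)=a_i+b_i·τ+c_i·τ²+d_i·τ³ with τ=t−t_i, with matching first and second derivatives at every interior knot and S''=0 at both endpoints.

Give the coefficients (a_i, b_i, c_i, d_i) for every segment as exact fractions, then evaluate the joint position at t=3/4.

  seg 0: a=1 b=937/849 c=0 d=-371/7641
  seg 1: a=3 b=-176/849 c=-371/849 d=241/2547
  seg 2: a=1 b=-233/849 c=352/849 d=-463/2547
  seg 3: a=-1 b=-2288/849 c=-1037/849 d=778/849
  seg 4: a=-4 b=-676/283 c=1297/849 d=-1297/7641
S(3/4) = 32733/18112

Δ: Δ0=2/3, Δ1=-2/3, Δ2=-2/3, Δ3=-3, Δ4=2/3
row 1: diag=12, rhs=-8; c'=1/4, d'=-2/3
row 2: denom=12−3·1/4=45/4; d'=(0−3·-2/3)/(45/4)=8/45
row 3: denom=8−3·4/15=36/5; d'=(-14−3·8/45)/(36/5)=-109/54
row 4: denom=8−1·5/36=283/36; d'=(22−1·-109/54)/(283/36)=2594/849
back: M4=2594/849
back: M3=-109/54−5/36·2594/849=-2074/849
back: M2=8/45−4/15·-2074/849=704/849
back: M1=-2/3−1/4·704/849=-742/849
M: M0=0, M1=-742/849, M2=704/849, M3=-2074/849, M4=2594/849, M5=0
seg 0: a=1, c=M0/2=0, d=(M1−M0)/(6·3)=-371/7641, b=Δ0−h0·(2M0+M1)/6=937/849
seg 1: a=3, c=M1/2=-371/849, d=(M2−M1)/(6·3)=241/2547, b=Δ1−h1·(2M1+M2)/6=-176/849
seg 2: a=1, c=M2/2=352/849, d=(M3−M2)/(6·3)=-463/2547, b=Δ2−h2·(2M2+M3)/6=-233/849
seg 3: a=-1, c=M3/2=-1037/849, d=(M4−M3)/(6·1)=778/849, b=Δ3−h3·(2M3+M4)/6=-2288/849
seg 4: a=-4, c=M4/2=1297/849, d=(M5−M4)/(6·3)=-1297/7641, b=Δ4−h4·(2M4+M5)/6=-676/283
t_q=3/4 → seg 0, τ=3/4; S=1+937/849·τ+0·τ²+-371/7641·τ³=32733/18112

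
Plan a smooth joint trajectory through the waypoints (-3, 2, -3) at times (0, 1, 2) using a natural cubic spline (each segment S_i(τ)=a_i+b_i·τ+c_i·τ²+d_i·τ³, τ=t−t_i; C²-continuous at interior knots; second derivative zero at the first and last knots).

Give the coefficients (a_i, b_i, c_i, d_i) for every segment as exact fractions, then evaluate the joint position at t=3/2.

  seg 0: a=-3 b=15/2 c=0 d=-5/2
  seg 1: a=2 b=0 c=-15/2 d=5/2
S(3/2) = 7/16

Δ: Δ0=5, Δ1=-5
row 1: diag=4, rhs=-60; c'=1/4, d'=-15
back: M1=-15
M: M0=0, M1=-15, M2=0
seg 0: a=-3, c=M0/2=0, d=(M1−M0)/(6·1)=-5/2, b=Δ0−h0·(2M0+M1)/6=15/2
seg 1: a=2, c=M1/2=-15/2, d=(M2−M1)/(6·1)=5/2, b=Δ1−h1·(2M1+M2)/6=0
t_q=3/2 → seg 1, τ=1/2; S=2+0·τ+-15/2·τ²+5/2·τ³=7/16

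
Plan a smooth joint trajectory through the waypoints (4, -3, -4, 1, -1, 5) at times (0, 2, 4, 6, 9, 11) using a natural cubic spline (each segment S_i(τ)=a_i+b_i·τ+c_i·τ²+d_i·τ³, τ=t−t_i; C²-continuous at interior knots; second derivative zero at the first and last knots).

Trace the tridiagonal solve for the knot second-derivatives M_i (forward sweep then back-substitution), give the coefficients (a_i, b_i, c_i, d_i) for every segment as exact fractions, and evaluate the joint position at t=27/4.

Δ: Δ0=-7/2, Δ1=-1/2, Δ2=5/2, Δ3=-2/3, Δ4=3
row 1: diag=8, rhs=18; c'=1/4, d'=9/4
row 2: denom=8−2·1/4=15/2; d'=(18−2·9/4)/(15/2)=9/5
row 3: denom=10−2·4/15=142/15; d'=(-19−2·9/5)/(142/15)=-339/142
row 4: denom=10−3·45/142=1285/142; d'=(22−3·-339/142)/(1285/142)=4141/1285
back: M4=4141/1285
back: M3=-339/142−45/142·4141/1285=-876/257
back: M2=9/5−4/15·-876/257=3481/1285
back: M1=9/4−1/4·3481/1285=2021/1285
M: M0=0, M1=2021/1285, M2=3481/1285, M3=-876/257, M4=4141/1285, M5=0
seg 0: a=4, c=M0/2=0, d=(M1−M0)/(6·2)=2021/15420, b=Δ0−h0·(2M0+M1)/6=-31027/7710
seg 1: a=-3, c=M1/2=2021/2570, d=(M2−M1)/(6·2)=73/771, b=Δ1−h1·(2M1+M2)/6=-18901/7710
seg 2: a=-4, c=M2/2=3481/2570, d=(M3−M2)/(6·2)=-7861/15420, b=Δ2−h2·(2M2+M3)/6=14111/7710
seg 3: a=1, c=M3/2=-438/257, d=(M4−M3)/(6·3)=8521/23130, b=Δ3−h3·(2M3+M4)/6=8717/7710
seg 4: a=-1, c=M4/2=4141/2570, d=(M5−M4)/(6·2)=-4141/15420, b=Δ4−h4·(2M4+M5)/6=3283/3855
t_q=27/4 → seg 3, τ=3/4; S=1+8717/7710·τ+-438/257·τ²+8521/23130·τ³=34367/32896

  seg 0: a=4 b=-31027/7710 c=0 d=2021/15420
  seg 1: a=-3 b=-18901/7710 c=2021/2570 d=73/771
  seg 2: a=-4 b=14111/7710 c=3481/2570 d=-7861/15420
  seg 3: a=1 b=8717/7710 c=-438/257 d=8521/23130
  seg 4: a=-1 b=3283/3855 c=4141/2570 d=-4141/15420
S(27/4) = 34367/32896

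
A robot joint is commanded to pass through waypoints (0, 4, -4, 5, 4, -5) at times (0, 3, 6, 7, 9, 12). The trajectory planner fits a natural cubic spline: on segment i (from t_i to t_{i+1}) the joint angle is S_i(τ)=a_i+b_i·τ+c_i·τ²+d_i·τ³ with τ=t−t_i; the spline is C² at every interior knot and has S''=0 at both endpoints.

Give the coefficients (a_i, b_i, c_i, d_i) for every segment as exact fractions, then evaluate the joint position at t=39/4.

Δ: Δ0=4/3, Δ1=-8/3, Δ2=9, Δ3=-1/2, Δ4=-3
row 1: diag=12, rhs=-24; c'=1/4, d'=-2
row 2: denom=8−3·1/4=29/4; d'=(70−3·-2)/(29/4)=304/29
row 3: denom=6−1·4/29=170/29; d'=(-57−1·304/29)/(170/29)=-1957/170
row 4: denom=10−2·29/85=792/85; d'=(-15−2·-1957/170)/(792/85)=31/36
back: M4=31/36
back: M3=-1957/170−29/85·31/36=-425/36
back: M2=304/29−4/29·-425/36=109/9
back: M1=-2−1/4·109/9=-181/36
M: M0=0, M1=-181/36, M2=109/9, M3=-425/36, M4=31/36, M5=0
seg 0: a=0, c=M0/2=0, d=(M1−M0)/(6·3)=-181/648, b=Δ0−h0·(2M0+M1)/6=277/72
seg 1: a=4, c=M1/2=-181/72, d=(M2−M1)/(6·3)=617/648, b=Δ1−h1·(2M1+M2)/6=-133/36
seg 2: a=-4, c=M2/2=109/18, d=(M3−M2)/(6·1)=-287/72, b=Δ2−h2·(2M2+M3)/6=499/72
seg 3: a=5, c=M3/2=-425/72, d=(M4−M3)/(6·2)=19/18, b=Δ3−h3·(2M3+M4)/6=85/12
seg 4: a=4, c=M4/2=31/72, d=(M5−M4)/(6·3)=-31/648, b=Δ4−h4·(2M4+M5)/6=-139/36
t_q=39/4 → seg 4, τ=3/4; S=4+-139/36·τ+31/72·τ²+-31/648·τ³=679/512

  seg 0: a=0 b=277/72 c=0 d=-181/648
  seg 1: a=4 b=-133/36 c=-181/72 d=617/648
  seg 2: a=-4 b=499/72 c=109/18 d=-287/72
  seg 3: a=5 b=85/12 c=-425/72 d=19/18
  seg 4: a=4 b=-139/36 c=31/72 d=-31/648
S(39/4) = 679/512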